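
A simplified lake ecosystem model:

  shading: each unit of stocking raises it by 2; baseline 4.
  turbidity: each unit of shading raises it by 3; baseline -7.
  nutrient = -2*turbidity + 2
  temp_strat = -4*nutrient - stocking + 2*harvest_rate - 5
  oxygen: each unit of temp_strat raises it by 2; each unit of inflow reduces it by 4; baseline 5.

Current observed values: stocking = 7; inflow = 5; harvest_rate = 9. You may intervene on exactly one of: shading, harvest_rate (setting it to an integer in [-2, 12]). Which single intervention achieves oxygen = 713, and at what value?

set harvest_rate = 4

Intervening on shading: oxygen = 48*shading - 131. Reaching 713 requires shading = 211/12, not an integer.
Intervening on harvest_rate: with other inputs at their observed values, oxygen = 4*harvest_rate + 697. Solving for 713 gives harvest_rate = 4, within [-2, 12].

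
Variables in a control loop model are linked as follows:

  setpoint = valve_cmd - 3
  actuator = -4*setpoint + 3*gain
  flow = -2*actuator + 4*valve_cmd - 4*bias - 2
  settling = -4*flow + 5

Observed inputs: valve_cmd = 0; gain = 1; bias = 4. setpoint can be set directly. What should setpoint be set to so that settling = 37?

setpoint = 2

Intervening on setpoint fixes its value directly, overriding its dependence on valve_cmd.
Substituting into the actuator equation gives actuator = -4*setpoint + 3.
Substituting into the flow equation gives flow = 8*setpoint - 24.
settling becomes -32*setpoint + 101.
Solve -32*setpoint + 101 = 37: setpoint = (37 - 101) / -32 = 2.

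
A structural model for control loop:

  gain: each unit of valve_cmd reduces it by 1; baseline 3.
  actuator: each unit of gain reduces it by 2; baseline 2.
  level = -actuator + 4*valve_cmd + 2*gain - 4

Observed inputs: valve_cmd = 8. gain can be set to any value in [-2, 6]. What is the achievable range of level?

18 to 50

Intervening on gain fixes its value directly, overriding its dependence on valve_cmd.
Substituting into the level equation gives level = 4*gain + 26.
Linear in gain, so extremes are at the endpoints: gain = -2 gives level = 18; gain = 6 gives level = 50.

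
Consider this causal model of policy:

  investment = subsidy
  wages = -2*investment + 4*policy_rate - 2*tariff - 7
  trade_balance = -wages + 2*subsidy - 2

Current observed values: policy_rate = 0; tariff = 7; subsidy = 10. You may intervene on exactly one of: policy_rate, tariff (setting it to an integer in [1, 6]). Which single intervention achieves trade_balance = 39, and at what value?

Intervening on policy_rate: with other inputs at their observed values, trade_balance = -4*policy_rate + 59. Solving for 39 gives policy_rate = 5, within [1, 6].
Intervening on tariff: trade_balance = 2*tariff + 45. Reaching 39 requires tariff = -3, outside [1, 6].

set policy_rate = 5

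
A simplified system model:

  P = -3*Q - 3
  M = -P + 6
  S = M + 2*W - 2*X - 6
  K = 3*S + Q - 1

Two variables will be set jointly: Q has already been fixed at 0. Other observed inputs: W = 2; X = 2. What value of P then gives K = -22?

With Q held at 0:
Intervening on P fixes its value directly, overriding its dependence on Q.
Substituting into the S equation gives S = -P.
This gives K = -3*P - 1.
Solve -3*P - 1 = -22: P = (-22 + 1) / -3 = 7.

P = 7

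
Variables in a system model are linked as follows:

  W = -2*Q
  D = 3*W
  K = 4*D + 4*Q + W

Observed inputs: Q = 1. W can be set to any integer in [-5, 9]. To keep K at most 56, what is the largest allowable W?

Intervening on W fixes its value directly, overriding its dependence on Q.
Substituting into the K equation gives K = 13*W + 4.
Require 13*W + 4 ≤ 56, so W ≤ 4.
The largest integer in [-5, 9] satisfying this is 4.

W = 4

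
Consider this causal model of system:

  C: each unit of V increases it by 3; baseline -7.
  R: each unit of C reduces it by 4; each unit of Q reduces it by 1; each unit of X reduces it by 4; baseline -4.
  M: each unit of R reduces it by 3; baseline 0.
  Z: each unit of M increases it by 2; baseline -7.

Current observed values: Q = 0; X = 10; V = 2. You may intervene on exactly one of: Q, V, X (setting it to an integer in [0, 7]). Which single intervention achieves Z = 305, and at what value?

Intervening on Q: Z = 6*Q + 233. Reaching 305 requires Q = 12, outside [0, 7].
Intervening on V: with other inputs at their observed values, Z = 72*V + 89. Solving for 305 gives V = 3, within [0, 7].
Intervening on X: Z = 24*X - 7. Reaching 305 requires X = 13, outside [0, 7].

set V = 3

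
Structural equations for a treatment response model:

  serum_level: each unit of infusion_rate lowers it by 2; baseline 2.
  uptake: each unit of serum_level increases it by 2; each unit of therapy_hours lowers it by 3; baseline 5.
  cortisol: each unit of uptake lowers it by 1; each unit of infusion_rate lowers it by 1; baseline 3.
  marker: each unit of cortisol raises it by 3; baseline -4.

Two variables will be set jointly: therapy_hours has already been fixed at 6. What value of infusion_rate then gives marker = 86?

With therapy_hours held at 6:
Substituting into the uptake equation gives uptake = -4*infusion_rate - 9.
So cortisol = 3*infusion_rate + 12.
This gives marker = 9*infusion_rate + 32.
Solve 9*infusion_rate + 32 = 86: infusion_rate = (86 - 32) / 9 = 6.

infusion_rate = 6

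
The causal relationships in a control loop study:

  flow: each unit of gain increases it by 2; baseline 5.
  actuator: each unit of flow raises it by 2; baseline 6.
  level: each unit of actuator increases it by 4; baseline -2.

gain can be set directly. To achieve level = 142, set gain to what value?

gain = 5

Substituting into the actuator equation gives actuator = 4*gain + 16.
Substituting into the level equation gives level = 16*gain + 62.
Solve 16*gain + 62 = 142: gain = (142 - 62) / 16 = 5.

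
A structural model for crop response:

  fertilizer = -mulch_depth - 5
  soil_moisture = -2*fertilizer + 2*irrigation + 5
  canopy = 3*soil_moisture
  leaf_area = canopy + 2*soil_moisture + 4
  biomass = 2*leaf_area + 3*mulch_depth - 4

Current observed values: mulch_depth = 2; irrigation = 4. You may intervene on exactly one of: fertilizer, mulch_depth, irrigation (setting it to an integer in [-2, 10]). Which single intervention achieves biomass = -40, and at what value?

set fertilizer = 9

Intervening on fertilizer: with other inputs at their observed values, biomass = -20*fertilizer + 140. Solving for -40 gives fertilizer = 9, within [-2, 10].
Intervening on mulch_depth: biomass = 23*mulch_depth + 234. Reaching -40 requires mulch_depth = -274/23, not an integer.
Intervening on irrigation: biomass = 20*irrigation + 200. Reaching -40 requires irrigation = -12, outside [-2, 10].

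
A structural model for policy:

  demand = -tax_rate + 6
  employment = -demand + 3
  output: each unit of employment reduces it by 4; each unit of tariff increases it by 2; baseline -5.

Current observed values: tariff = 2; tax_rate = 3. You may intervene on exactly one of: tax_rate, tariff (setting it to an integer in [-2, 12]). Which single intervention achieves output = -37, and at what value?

set tax_rate = 12

Intervening on tax_rate: with other inputs at their observed values, output = -4*tax_rate + 11. Solving for -37 gives tax_rate = 12, within [-2, 12].
Intervening on tariff: output = 2*tariff - 5. Reaching -37 requires tariff = -16, outside [-2, 12].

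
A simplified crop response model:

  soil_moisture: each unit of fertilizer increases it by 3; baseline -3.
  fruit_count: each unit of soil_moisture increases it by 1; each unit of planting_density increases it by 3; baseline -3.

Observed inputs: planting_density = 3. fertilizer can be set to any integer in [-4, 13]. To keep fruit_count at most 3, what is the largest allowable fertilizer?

Substituting into the fruit_count equation gives fruit_count = 3*fertilizer + 3.
Require 3*fertilizer + 3 ≤ 3, so fertilizer ≤ 0.
The largest integer in [-4, 13] satisfying this is 0.

fertilizer = 0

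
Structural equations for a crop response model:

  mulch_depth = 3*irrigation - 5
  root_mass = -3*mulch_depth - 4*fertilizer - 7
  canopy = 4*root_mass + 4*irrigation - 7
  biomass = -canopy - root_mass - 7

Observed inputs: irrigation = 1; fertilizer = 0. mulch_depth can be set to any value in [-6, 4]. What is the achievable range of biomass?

Intervening on mulch_depth fixes its value directly, overriding its dependence on irrigation.
Substituting into the root_mass equation gives root_mass = -3*mulch_depth - 7.
canopy becomes -12*mulch_depth - 31.
This gives biomass = 15*mulch_depth + 31.
Linear in mulch_depth, so extremes are at the endpoints: mulch_depth = -6 gives biomass = -59; mulch_depth = 4 gives biomass = 91.

-59 to 91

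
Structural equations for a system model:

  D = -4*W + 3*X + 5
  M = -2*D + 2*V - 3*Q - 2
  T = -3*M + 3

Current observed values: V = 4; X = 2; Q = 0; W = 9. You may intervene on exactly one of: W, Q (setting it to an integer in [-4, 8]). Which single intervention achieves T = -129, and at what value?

Intervening on W: T = -24*W + 51. Reaching -129 requires W = 15/2, not an integer.
Intervening on Q: with other inputs at their observed values, T = 9*Q - 165. Solving for -129 gives Q = 4, within [-4, 8].

set Q = 4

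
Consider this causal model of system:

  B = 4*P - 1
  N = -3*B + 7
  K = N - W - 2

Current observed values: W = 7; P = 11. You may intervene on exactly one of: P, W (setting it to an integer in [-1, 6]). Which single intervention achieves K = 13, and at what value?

Intervening on P: with other inputs at their observed values, K = -12*P + 1. Solving for 13 gives P = -1, within [-1, 6].
Intervening on W: K = -W - 124. Reaching 13 requires W = -137, outside [-1, 6].

set P = -1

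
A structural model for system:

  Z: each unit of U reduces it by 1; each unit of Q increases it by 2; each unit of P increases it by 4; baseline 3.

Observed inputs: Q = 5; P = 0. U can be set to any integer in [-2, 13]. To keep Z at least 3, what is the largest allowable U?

Substituting into the Z equation gives Z = -U + 13.
Require -U + 13 ≥ 3, so U ≤ 10.
The largest integer in [-2, 13] satisfying this is 10.

U = 10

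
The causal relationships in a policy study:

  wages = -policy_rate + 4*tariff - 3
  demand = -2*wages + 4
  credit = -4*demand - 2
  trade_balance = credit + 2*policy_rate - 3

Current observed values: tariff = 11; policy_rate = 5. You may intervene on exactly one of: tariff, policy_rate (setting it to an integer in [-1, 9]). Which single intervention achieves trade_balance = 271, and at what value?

set policy_rate = 6

Intervening on tariff: trade_balance = 32*tariff - 75. Reaching 271 requires tariff = 173/16, not an integer.
Intervening on policy_rate: with other inputs at their observed values, trade_balance = -6*policy_rate + 307. Solving for 271 gives policy_rate = 6, within [-1, 9].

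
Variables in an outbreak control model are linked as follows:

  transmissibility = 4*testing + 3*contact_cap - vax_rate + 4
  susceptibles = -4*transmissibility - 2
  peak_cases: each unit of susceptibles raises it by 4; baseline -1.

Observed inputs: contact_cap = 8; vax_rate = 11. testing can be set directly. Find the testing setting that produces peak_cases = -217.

Substituting into the transmissibility equation gives transmissibility = 4*testing + 17.
susceptibles becomes -16*testing - 70.
peak_cases becomes -64*testing - 281.
Solve -64*testing - 281 = -217: testing = (-217 + 281) / -64 = -1.

testing = -1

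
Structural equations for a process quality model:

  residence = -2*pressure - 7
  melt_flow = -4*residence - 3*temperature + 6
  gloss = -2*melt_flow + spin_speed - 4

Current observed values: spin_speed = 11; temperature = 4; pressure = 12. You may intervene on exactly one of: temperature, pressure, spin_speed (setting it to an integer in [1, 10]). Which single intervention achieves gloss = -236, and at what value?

Intervening on temperature: gloss = 6*temperature - 253. Reaching -236 requires temperature = 17/6, not an integer.
Intervening on pressure: gloss = -16*pressure - 37. Reaching -236 requires pressure = 199/16, not an integer.
Intervening on spin_speed: with other inputs at their observed values, gloss = spin_speed - 240. Solving for -236 gives spin_speed = 4, within [1, 10].

set spin_speed = 4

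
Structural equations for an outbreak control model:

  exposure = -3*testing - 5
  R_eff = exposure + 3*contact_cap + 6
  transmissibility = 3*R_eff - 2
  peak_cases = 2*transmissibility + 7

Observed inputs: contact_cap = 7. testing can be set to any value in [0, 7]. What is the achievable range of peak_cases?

Substituting into the R_eff equation gives R_eff = -3*testing + 22.
Substituting into the transmissibility equation gives transmissibility = -9*testing + 64.
peak_cases becomes -18*testing + 135.
Linear in testing, so extremes are at the endpoints: testing = 0 gives peak_cases = 135; testing = 7 gives peak_cases = 9.

9 to 135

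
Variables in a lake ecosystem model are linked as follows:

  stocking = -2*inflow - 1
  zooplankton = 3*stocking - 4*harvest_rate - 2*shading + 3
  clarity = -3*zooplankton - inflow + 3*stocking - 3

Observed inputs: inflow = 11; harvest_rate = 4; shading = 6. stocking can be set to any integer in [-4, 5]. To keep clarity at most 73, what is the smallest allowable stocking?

Intervening on stocking fixes its value directly, overriding its dependence on inflow.
Substituting into the zooplankton equation gives zooplankton = 3*stocking - 25.
clarity becomes -6*stocking + 61.
Require -6*stocking + 61 ≤ 73, so stocking ≥ -2.
The smallest integer in [-4, 5] satisfying this is -2.

stocking = -2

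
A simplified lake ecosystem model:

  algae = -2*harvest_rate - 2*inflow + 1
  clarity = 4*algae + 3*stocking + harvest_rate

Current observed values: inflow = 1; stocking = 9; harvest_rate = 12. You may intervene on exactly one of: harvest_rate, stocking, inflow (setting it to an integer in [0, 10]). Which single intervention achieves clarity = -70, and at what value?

Intervening on harvest_rate: clarity = -7*harvest_rate + 23. Reaching -70 requires harvest_rate = 93/7, not an integer.
Intervening on stocking: with other inputs at their observed values, clarity = 3*stocking - 88. Solving for -70 gives stocking = 6, within [0, 10].
Intervening on inflow: clarity = -8*inflow - 53. Reaching -70 requires inflow = 17/8, not an integer.

set stocking = 6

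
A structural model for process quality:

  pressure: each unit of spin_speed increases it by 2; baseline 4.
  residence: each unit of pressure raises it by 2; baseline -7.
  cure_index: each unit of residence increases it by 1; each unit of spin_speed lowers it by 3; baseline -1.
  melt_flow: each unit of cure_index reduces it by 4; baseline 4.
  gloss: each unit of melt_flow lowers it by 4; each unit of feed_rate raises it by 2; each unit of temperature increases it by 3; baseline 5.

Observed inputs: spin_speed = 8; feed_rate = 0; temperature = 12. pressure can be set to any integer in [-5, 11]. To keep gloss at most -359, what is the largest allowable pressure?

Intervening on pressure fixes its value directly, overriding its dependence on spin_speed.
Substituting into the cure_index equation gives cure_index = 2*pressure - 32.
Substituting into the melt_flow equation gives melt_flow = -8*pressure + 132.
Substituting into the gloss equation gives gloss = 32*pressure - 487.
Require 32*pressure - 487 ≤ -359, so pressure ≤ 4.
The largest integer in [-5, 11] satisfying this is 4.

pressure = 4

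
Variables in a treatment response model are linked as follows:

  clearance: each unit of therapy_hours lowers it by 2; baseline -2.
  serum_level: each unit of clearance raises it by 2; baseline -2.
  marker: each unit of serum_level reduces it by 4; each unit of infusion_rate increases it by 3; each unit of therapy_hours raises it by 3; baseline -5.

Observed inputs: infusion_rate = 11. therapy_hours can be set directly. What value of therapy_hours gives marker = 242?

therapy_hours = 10

Substituting into the serum_level equation gives serum_level = -4*therapy_hours - 6.
Substituting into the marker equation gives marker = 19*therapy_hours + 52.
Solve 19*therapy_hours + 52 = 242: therapy_hours = (242 - 52) / 19 = 10.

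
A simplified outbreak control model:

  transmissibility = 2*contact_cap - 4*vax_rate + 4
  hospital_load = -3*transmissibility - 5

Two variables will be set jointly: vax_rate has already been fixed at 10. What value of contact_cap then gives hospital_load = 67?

With vax_rate held at 10:
Substituting into the transmissibility equation gives transmissibility = 2*contact_cap - 36.
Substituting into the hospital_load equation gives hospital_load = -6*contact_cap + 103.
Solve -6*contact_cap + 103 = 67: contact_cap = (67 - 103) / -6 = 6.

contact_cap = 6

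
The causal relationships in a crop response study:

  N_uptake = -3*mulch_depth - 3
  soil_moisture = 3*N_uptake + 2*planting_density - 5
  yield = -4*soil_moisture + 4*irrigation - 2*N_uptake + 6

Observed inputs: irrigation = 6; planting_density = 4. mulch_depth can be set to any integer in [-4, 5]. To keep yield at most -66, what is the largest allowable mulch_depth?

mulch_depth = -3

Substituting into the soil_moisture equation gives soil_moisture = -9*mulch_depth - 6.
Substituting into the yield equation gives yield = 42*mulch_depth + 60.
Require 42*mulch_depth + 60 ≤ -66, so mulch_depth ≤ -3.
The largest integer in [-4, 5] satisfying this is -3.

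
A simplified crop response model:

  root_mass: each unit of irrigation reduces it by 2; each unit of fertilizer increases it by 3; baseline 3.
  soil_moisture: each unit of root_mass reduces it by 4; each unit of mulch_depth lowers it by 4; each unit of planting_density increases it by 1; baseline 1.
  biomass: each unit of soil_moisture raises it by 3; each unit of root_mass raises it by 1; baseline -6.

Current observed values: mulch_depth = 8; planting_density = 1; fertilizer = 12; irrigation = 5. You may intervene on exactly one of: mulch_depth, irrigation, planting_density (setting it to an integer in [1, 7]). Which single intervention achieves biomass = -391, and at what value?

Intervening on mulch_depth: with other inputs at their observed values, biomass = -12*mulch_depth - 319. Solving for -391 gives mulch_depth = 6, within [1, 7].
Intervening on irrigation: biomass = 22*irrigation - 525. Reaching -391 requires irrigation = 67/11, not an integer.
Intervening on planting_density: biomass = 3*planting_density - 418. Reaching -391 requires planting_density = 9, outside [1, 7].

set mulch_depth = 6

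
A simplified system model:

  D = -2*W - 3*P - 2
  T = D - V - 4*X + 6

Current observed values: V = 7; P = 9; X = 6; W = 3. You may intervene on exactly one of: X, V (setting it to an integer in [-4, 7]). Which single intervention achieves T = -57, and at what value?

Intervening on X: T = -4*X - 36. Reaching -57 requires X = 21/4, not an integer.
Intervening on V: with other inputs at their observed values, T = -V - 53. Solving for -57 gives V = 4, within [-4, 7].

set V = 4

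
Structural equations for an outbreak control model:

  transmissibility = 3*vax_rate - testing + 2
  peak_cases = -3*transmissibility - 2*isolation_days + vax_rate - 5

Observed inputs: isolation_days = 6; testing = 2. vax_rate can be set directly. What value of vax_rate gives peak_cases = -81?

vax_rate = 8

Substituting into the transmissibility equation gives transmissibility = 3*vax_rate.
This gives peak_cases = -8*vax_rate - 17.
Solve -8*vax_rate - 17 = -81: vax_rate = (-81 + 17) / -8 = 8.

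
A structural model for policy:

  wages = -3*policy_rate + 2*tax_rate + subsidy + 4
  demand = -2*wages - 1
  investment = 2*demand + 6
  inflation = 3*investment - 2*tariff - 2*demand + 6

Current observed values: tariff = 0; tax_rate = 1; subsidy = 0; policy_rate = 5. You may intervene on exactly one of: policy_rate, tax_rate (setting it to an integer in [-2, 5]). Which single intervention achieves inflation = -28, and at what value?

set policy_rate = 0

Intervening on policy_rate: with other inputs at their observed values, inflation = 24*policy_rate - 28. Solving for -28 gives policy_rate = 0, within [-2, 5].
Intervening on tax_rate: inflation = -16*tax_rate + 108. Reaching -28 requires tax_rate = 17/2, not an integer.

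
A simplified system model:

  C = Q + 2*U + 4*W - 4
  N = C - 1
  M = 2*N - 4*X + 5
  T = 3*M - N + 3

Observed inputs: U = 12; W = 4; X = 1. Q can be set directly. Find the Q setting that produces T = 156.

Q = -5

Substituting into the C equation gives C = Q + 36.
N becomes Q + 35.
This gives M = 2*Q + 71.
So T = 5*Q + 181.
Solve 5*Q + 181 = 156: Q = (156 - 181) / 5 = -5.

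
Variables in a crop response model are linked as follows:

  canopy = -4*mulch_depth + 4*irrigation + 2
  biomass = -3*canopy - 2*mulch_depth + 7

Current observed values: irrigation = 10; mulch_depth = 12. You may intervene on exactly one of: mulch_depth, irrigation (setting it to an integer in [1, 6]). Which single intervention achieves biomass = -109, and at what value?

set mulch_depth = 1

Intervening on mulch_depth: with other inputs at their observed values, biomass = 10*mulch_depth - 119. Solving for -109 gives mulch_depth = 1, within [1, 6].
Intervening on irrigation: biomass = -12*irrigation + 121. Reaching -109 requires irrigation = 115/6, not an integer.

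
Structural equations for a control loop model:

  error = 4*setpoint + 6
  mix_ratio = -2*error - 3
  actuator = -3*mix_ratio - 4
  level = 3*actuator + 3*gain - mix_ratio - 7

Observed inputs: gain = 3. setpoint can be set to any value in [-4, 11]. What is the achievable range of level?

Substituting into the mix_ratio equation gives mix_ratio = -8*setpoint - 15.
Substituting into the actuator equation gives actuator = 24*setpoint + 41.
So level = 80*setpoint + 140.
Linear in setpoint, so extremes are at the endpoints: setpoint = -4 gives level = -180; setpoint = 11 gives level = 1020.

-180 to 1020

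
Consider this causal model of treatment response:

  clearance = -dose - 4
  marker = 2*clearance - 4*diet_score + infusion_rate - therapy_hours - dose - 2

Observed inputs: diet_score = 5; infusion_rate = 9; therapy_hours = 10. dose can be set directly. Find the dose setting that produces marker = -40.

Substituting into the marker equation gives marker = -3*dose - 31.
Solve -3*dose - 31 = -40: dose = (-40 + 31) / -3 = 3.

dose = 3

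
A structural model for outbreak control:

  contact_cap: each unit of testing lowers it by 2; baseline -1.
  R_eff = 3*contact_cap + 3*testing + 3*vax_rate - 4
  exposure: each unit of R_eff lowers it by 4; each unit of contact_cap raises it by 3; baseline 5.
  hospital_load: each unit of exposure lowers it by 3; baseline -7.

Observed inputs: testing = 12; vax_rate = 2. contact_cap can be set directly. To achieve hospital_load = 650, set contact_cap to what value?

Intervening on contact_cap fixes its value directly, overriding its dependence on testing.
Substituting into the R_eff equation gives R_eff = 3*contact_cap + 38.
Substituting into the exposure equation gives exposure = -9*contact_cap - 147.
This gives hospital_load = 27*contact_cap + 434.
Solve 27*contact_cap + 434 = 650: contact_cap = (650 - 434) / 27 = 8.

contact_cap = 8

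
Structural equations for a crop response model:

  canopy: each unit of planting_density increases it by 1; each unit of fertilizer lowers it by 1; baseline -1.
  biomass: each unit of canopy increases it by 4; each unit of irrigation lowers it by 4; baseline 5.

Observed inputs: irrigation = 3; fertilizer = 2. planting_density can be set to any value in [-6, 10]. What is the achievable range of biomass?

-43 to 21

Substituting into the canopy equation gives canopy = planting_density - 3.
Substituting into the biomass equation gives biomass = 4*planting_density - 19.
Linear in planting_density, so extremes are at the endpoints: planting_density = -6 gives biomass = -43; planting_density = 10 gives biomass = 21.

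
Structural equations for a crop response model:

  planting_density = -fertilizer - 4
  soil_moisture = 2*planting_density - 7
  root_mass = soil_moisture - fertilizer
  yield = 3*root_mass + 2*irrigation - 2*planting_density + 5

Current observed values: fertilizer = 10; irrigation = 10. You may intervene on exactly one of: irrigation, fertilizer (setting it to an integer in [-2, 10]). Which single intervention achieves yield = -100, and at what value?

Intervening on irrigation: with other inputs at their observed values, yield = 2*irrigation - 102. Solving for -100 gives irrigation = 1, within [-2, 10].
Intervening on fertilizer: yield = -7*fertilizer - 12. Reaching -100 requires fertilizer = 88/7, not an integer.

set irrigation = 1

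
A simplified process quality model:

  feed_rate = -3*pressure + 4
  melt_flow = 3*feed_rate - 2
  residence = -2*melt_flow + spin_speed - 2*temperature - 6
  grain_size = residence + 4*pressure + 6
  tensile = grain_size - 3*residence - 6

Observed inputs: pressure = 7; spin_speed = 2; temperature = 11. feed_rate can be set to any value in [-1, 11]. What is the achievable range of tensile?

60 to 204

Intervening on feed_rate fixes its value directly, overriding its dependence on pressure.
Substituting into the residence equation gives residence = -6*feed_rate - 22.
This gives grain_size = -6*feed_rate + 12.
This gives tensile = 12*feed_rate + 72.
Linear in feed_rate, so extremes are at the endpoints: feed_rate = -1 gives tensile = 60; feed_rate = 11 gives tensile = 204.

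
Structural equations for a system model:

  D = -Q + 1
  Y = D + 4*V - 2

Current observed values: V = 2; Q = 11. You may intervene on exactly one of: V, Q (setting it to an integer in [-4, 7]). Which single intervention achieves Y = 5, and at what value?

set Q = 2

Intervening on V: Y = 4*V - 12. Reaching 5 requires V = 17/4, not an integer.
Intervening on Q: with other inputs at their observed values, Y = -Q + 7. Solving for 5 gives Q = 2, within [-4, 7].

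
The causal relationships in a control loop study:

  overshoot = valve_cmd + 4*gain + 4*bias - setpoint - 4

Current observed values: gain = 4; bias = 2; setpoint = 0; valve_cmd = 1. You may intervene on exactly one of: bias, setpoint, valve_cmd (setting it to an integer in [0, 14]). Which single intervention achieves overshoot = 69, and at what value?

Intervening on bias: with other inputs at their observed values, overshoot = 4*bias + 13. Solving for 69 gives bias = 14, within [0, 14].
Intervening on setpoint: overshoot = -setpoint + 21. Reaching 69 requires setpoint = -48, outside [0, 14].
Intervening on valve_cmd: overshoot = valve_cmd + 20. Reaching 69 requires valve_cmd = 49, outside [0, 14].

set bias = 14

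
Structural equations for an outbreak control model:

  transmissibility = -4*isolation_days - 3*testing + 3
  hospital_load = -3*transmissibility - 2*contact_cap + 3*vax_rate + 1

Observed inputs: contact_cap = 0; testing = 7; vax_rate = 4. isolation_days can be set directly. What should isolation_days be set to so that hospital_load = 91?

Substituting into the transmissibility equation gives transmissibility = -4*isolation_days - 18.
Substituting into the hospital_load equation gives hospital_load = 12*isolation_days + 67.
Solve 12*isolation_days + 67 = 91: isolation_days = (91 - 67) / 12 = 2.

isolation_days = 2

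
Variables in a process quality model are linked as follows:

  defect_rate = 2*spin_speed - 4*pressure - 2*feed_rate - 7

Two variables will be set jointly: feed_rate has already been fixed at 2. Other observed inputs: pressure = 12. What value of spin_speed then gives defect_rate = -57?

With feed_rate held at 2:
Substituting into the defect_rate equation gives defect_rate = 2*spin_speed - 59.
Solve 2*spin_speed - 59 = -57: spin_speed = (-57 + 59) / 2 = 1.

spin_speed = 1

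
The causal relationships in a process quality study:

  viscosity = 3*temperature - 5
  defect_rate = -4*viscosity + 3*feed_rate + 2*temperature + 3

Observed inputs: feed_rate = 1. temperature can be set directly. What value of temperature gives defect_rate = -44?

Substituting into the defect_rate equation gives defect_rate = -10*temperature + 26.
Solve -10*temperature + 26 = -44: temperature = (-44 - 26) / -10 = 7.

temperature = 7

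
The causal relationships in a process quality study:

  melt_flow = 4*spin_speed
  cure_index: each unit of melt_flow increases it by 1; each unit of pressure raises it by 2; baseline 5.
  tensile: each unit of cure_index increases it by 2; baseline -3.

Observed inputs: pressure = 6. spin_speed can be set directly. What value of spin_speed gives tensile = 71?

Substituting into the cure_index equation gives cure_index = 4*spin_speed + 17.
tensile becomes 8*spin_speed + 31.
Solve 8*spin_speed + 31 = 71: spin_speed = (71 - 31) / 8 = 5.

spin_speed = 5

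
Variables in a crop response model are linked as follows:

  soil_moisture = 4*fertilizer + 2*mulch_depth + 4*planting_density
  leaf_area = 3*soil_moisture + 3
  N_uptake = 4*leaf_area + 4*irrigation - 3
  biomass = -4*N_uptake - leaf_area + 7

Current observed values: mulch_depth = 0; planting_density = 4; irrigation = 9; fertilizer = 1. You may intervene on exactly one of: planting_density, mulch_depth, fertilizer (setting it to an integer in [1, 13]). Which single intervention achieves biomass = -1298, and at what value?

set mulch_depth = 1

Intervening on planting_density: biomass = -204*planting_density - 380. Reaching -1298 requires planting_density = 9/2, not an integer.
Intervening on mulch_depth: with other inputs at their observed values, biomass = -102*mulch_depth - 1196. Solving for -1298 gives mulch_depth = 1, within [1, 13].
Intervening on fertilizer: biomass = -204*fertilizer - 992. Reaching -1298 requires fertilizer = 3/2, not an integer.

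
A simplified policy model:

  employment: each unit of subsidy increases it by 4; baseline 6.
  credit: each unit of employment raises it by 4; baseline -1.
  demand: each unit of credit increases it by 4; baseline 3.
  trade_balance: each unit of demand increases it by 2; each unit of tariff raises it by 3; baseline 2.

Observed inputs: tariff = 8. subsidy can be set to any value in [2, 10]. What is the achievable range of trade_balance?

472 to 1496

Substituting into the credit equation gives credit = 16*subsidy + 23.
This gives demand = 64*subsidy + 95.
Substituting into the trade_balance equation gives trade_balance = 128*subsidy + 216.
Linear in subsidy, so extremes are at the endpoints: subsidy = 2 gives trade_balance = 472; subsidy = 10 gives trade_balance = 1496.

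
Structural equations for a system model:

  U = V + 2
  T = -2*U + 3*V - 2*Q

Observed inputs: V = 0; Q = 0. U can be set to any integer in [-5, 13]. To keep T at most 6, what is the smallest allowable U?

Intervening on U fixes its value directly, overriding its dependence on V.
Substituting into the T equation gives T = -2*U.
Require -2*U ≤ 6, so U ≥ -3.
The smallest integer in [-5, 13] satisfying this is -3.

U = -3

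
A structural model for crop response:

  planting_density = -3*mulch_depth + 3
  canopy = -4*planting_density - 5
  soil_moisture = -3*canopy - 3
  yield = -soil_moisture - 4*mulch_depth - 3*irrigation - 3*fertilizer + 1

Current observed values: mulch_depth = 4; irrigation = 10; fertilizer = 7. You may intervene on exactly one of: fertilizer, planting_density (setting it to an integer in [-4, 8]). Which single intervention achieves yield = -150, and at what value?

set planting_density = 6

Intervening on fertilizer: yield = -3*fertilizer + 51. Reaching -150 requires fertilizer = 67, outside [-4, 8].
Intervening on planting_density: with other inputs at their observed values, yield = -12*planting_density - 78. Solving for -150 gives planting_density = 6, within [-4, 8].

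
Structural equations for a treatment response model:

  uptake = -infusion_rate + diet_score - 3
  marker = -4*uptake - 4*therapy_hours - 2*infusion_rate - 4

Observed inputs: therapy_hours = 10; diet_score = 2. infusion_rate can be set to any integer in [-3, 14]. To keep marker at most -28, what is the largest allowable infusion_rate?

Substituting into the uptake equation gives uptake = -infusion_rate - 1.
marker becomes 2*infusion_rate - 40.
Require 2*infusion_rate - 40 ≤ -28, so infusion_rate ≤ 6.
The largest integer in [-3, 14] satisfying this is 6.

infusion_rate = 6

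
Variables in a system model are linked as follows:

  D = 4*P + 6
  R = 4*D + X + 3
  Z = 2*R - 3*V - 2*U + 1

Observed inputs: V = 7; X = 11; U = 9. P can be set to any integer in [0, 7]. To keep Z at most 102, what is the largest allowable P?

P = 2

Substituting into the R equation gives R = 16*P + 38.
Substituting into the Z equation gives Z = 32*P + 38.
Require 32*P + 38 ≤ 102, so P ≤ 2.
The largest integer in [0, 7] satisfying this is 2.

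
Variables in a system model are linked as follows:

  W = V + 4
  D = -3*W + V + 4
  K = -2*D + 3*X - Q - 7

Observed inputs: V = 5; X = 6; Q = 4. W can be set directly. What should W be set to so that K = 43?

Intervening on W fixes its value directly, overriding its dependence on V.
Substituting into the D equation gives D = -3*W + 9.
Substituting into the K equation gives K = 6*W - 11.
Solve 6*W - 11 = 43: W = (43 + 11) / 6 = 9.

W = 9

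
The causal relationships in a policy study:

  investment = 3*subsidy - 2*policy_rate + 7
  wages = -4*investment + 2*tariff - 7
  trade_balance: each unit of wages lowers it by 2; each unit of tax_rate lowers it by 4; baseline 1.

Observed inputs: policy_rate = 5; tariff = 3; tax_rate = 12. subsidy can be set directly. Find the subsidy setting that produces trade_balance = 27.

Substituting into the investment equation gives investment = 3*subsidy - 3.
Substituting into the wages equation gives wages = -12*subsidy + 11.
So trade_balance = 24*subsidy - 69.
Solve 24*subsidy - 69 = 27: subsidy = (27 + 69) / 24 = 4.

subsidy = 4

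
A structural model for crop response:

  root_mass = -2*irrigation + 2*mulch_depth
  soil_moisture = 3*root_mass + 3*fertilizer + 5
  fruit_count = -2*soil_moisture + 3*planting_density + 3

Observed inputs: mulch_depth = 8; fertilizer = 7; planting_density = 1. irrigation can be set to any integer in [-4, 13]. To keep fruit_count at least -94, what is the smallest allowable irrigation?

irrigation = 4

Substituting into the root_mass equation gives root_mass = -2*irrigation + 16.
This gives soil_moisture = -6*irrigation + 74.
Substituting into the fruit_count equation gives fruit_count = 12*irrigation - 142.
Require 12*irrigation - 142 ≥ -94, so irrigation ≥ 4.
The smallest integer in [-4, 13] satisfying this is 4.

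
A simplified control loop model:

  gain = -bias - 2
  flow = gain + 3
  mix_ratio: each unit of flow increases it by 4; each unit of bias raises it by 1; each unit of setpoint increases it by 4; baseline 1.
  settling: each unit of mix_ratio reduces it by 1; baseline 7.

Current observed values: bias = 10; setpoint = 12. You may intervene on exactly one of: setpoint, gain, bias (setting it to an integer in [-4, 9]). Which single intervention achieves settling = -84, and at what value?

Intervening on setpoint: settling = -4*setpoint + 32. Reaching -84 requires setpoint = 29, outside [-4, 9].
Intervening on gain: with other inputs at their observed values, settling = -4*gain - 64. Solving for -84 gives gain = 5, within [-4, 9].
Intervening on bias: settling = 3*bias - 46. Reaching -84 requires bias = -38/3, not an integer.

set gain = 5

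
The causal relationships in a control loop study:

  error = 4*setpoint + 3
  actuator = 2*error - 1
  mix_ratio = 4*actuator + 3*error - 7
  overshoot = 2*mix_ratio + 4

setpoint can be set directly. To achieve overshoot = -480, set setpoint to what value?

Substituting into the actuator equation gives actuator = 8*setpoint + 5.
Substituting into the mix_ratio equation gives mix_ratio = 44*setpoint + 22.
So overshoot = 88*setpoint + 48.
Solve 88*setpoint + 48 = -480: setpoint = (-480 - 48) / 88 = -6.

setpoint = -6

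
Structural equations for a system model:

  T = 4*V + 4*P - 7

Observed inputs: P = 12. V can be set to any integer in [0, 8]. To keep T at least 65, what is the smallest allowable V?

Substituting into the T equation gives T = 4*V + 41.
Require 4*V + 41 ≥ 65, so V ≥ 6.
The smallest integer in [0, 8] satisfying this is 6.

V = 6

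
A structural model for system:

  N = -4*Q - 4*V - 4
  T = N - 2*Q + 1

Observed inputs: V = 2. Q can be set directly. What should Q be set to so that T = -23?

Substituting into the N equation gives N = -4*Q - 12.
Substituting into the T equation gives T = -6*Q - 11.
Solve -6*Q - 11 = -23: Q = (-23 + 11) / -6 = 2.

Q = 2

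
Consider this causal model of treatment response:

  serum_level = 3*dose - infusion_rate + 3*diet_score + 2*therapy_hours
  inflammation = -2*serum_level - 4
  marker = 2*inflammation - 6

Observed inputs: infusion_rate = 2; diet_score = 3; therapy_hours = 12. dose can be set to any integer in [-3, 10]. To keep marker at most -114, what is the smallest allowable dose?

dose = -2

Substituting into the serum_level equation gives serum_level = 3*dose + 31.
This gives inflammation = -6*dose - 66.
Substituting into the marker equation gives marker = -12*dose - 138.
Require -12*dose - 138 ≤ -114, so dose ≥ -2.
The smallest integer in [-3, 10] satisfying this is -2.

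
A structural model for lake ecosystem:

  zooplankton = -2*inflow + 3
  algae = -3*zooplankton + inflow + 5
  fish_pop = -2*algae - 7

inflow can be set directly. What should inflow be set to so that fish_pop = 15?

inflow = -1

Substituting into the algae equation gives algae = 7*inflow - 4.
Substituting into the fish_pop equation gives fish_pop = -14*inflow + 1.
Solve -14*inflow + 1 = 15: inflow = (15 - 1) / -14 = -1.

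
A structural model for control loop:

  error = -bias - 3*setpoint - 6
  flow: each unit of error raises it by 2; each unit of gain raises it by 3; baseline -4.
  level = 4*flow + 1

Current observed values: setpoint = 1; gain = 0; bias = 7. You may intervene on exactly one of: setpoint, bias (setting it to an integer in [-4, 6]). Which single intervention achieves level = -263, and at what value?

Intervening on setpoint: with other inputs at their observed values, level = -24*setpoint - 119. Solving for -263 gives setpoint = 6, within [-4, 6].
Intervening on bias: level = -8*bias - 87. Reaching -263 requires bias = 22, outside [-4, 6].

set setpoint = 6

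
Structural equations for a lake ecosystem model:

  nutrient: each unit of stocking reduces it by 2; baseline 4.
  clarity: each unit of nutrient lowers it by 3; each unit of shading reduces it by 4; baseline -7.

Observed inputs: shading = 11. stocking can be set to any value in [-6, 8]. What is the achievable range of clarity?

-99 to -15

Substituting into the clarity equation gives clarity = 6*stocking - 63.
Linear in stocking, so extremes are at the endpoints: stocking = -6 gives clarity = -99; stocking = 8 gives clarity = -15.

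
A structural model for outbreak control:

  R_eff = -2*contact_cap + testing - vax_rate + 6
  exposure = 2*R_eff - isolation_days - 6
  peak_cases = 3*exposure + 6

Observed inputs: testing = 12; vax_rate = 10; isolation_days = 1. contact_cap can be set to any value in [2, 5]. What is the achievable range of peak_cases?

-27 to 9

Substituting into the R_eff equation gives R_eff = -2*contact_cap + 8.
Substituting into the exposure equation gives exposure = -4*contact_cap + 9.
Substituting into the peak_cases equation gives peak_cases = -12*contact_cap + 33.
Linear in contact_cap, so extremes are at the endpoints: contact_cap = 2 gives peak_cases = 9; contact_cap = 5 gives peak_cases = -27.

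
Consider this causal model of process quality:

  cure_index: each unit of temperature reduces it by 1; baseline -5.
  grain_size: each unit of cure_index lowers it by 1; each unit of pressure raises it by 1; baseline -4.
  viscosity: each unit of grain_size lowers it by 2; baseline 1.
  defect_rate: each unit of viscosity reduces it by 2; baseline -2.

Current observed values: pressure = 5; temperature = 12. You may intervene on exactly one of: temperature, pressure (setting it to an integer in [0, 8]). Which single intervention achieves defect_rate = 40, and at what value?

Intervening on temperature: with other inputs at their observed values, defect_rate = 4*temperature + 20. Solving for 40 gives temperature = 5, within [0, 8].
Intervening on pressure: defect_rate = 4*pressure + 48. Reaching 40 requires pressure = -2, outside [0, 8].

set temperature = 5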